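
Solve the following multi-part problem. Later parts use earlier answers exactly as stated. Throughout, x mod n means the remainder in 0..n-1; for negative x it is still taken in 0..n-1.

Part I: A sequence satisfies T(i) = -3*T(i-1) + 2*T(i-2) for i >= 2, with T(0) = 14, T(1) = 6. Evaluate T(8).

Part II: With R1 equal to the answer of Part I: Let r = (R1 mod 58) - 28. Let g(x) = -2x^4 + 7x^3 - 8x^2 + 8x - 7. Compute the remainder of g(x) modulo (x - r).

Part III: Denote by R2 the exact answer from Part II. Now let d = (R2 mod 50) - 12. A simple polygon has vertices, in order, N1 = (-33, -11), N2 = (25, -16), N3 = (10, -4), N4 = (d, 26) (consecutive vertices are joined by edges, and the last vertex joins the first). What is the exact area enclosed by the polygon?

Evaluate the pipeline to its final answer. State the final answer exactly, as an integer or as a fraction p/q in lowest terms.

Part I: T(2) = -3*(6) + 2*(14) = 10; iterating: T(2)=10, T(3)=-18, T(4)=74, T(5)=-258, T(6)=922, T(7)=-3282, T(8)=11690; answer 11690
Part II: R1 = 11690; r = 4; remainder = value at the root: -2*(4)^4 + 7*(4)^3 - 8*(4)^2 + 8*(4)^1 - 7 = (-512) + (448) + (-128) + (32) + (-7) = -167; answer -167
Part III: R2 = -167; d = 21; cross terms: (-33*-16 - 25*-11)=803, (25*-4 - 10*-16)=60, (10*26 - 21*-4)=344, (21*-11 - -33*26)=627; twice the area = |1834| = 1834; area = 917; answer 917

917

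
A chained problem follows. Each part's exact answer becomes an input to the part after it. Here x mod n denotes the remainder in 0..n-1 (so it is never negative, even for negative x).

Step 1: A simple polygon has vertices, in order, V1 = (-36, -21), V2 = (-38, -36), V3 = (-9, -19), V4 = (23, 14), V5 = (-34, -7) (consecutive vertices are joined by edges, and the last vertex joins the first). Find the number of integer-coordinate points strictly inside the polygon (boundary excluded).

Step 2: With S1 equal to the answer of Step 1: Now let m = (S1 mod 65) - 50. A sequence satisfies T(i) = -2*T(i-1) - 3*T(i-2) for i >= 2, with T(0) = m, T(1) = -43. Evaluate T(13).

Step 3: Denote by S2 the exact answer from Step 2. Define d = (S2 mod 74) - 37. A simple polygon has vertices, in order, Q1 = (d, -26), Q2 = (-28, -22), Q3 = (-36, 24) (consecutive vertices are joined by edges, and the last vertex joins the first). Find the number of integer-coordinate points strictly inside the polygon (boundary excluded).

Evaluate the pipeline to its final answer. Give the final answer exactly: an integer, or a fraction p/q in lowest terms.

580

Step 1: cross terms: (-36*-36 - -38*-21)=498, (-38*-19 - -9*-36)=398, (-9*14 - 23*-19)=311, (23*-7 - -34*14)=315, (-34*-21 - -36*-7)=462; twice the area = |1984| = 1984; area = 992; boundary points = 1 + 1 + 1 + 3 + 2 = 8; strictly interior points = area - boundary/2 + 1 = 989; answer 989
Step 2: S1 = 989; m = -36; T(2) = -2*(-43) - 3*(-36) = 194; iterating: T(2)=194, T(3)=-259, T(4)=-64, T(5)=905, T(6)=-1618, T(7)=521, T(8)=3812, T(9)=-9187, T(10)=6938, T(11)=13685, T(12)=-48184, T(13)=55313; answer 55313
Step 3: S2 = 55313; d = -2; cross terms: (-2*-22 - -28*-26)=-684, (-28*24 - -36*-22)=-1464, (-36*-26 - -2*24)=984; twice the area = |-1164| = 1164; area = 582; boundary points = 2 + 2 + 2 = 6; strictly interior points = area - boundary/2 + 1 = 580; answer 580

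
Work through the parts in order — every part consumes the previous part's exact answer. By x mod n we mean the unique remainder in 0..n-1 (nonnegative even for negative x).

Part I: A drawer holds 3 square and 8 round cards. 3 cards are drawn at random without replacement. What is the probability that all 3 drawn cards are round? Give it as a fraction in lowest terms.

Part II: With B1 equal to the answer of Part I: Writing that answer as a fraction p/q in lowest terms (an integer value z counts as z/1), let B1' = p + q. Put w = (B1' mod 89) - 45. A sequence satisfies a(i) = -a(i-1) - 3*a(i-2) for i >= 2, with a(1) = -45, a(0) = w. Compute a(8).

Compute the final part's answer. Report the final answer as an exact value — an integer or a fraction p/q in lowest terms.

-1497

Part I: total draws C(11,3) = 165; favorable C(8,3) = 56; P = 56/165; answer 56/165
Part II: B1 = 56/165; threaded value p + q = 221; w = -2; a(2) = -1*(-45) - 3*(-2) = 51; iterating: a(2)=51, a(3)=84, a(4)=-237, a(5)=-15, a(6)=726, a(7)=-681, a(8)=-1497; answer -1497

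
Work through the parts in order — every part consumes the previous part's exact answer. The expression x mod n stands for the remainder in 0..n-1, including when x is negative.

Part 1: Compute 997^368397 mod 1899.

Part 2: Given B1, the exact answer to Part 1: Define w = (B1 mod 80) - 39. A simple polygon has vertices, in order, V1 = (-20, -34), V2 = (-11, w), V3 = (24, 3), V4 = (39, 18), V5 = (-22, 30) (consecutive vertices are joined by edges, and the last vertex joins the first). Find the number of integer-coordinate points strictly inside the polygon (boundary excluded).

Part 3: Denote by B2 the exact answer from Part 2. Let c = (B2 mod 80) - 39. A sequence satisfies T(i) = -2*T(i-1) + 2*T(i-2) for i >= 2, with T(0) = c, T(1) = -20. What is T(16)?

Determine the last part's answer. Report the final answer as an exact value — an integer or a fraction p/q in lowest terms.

Part 1: squarings mod 1899: 997^1=997, 997^2=832, 997^4=988, 997^8=58, 997^16=1465, 997^32=355, 997^64=691, 997^128=832, 997^256=988, 997^512=58, 997^1024=1465, 997^2048=355, 997^4096=691, 997^8192=832, 997^16384=988, 997^32768=58, 997^65536=1465, 997^131072=355, 997^262144=691; 997^368397 = 997^1 * 997^4 * 997^8 * 997^256 * 997^512 * 997^1024 * 997^2048 * 997^4096 * 997^32768 * 997^65536 * 997^262144 = 1630 (mod 1899); answer 1630
Part 2: B1 = 1630; w = -9; cross terms: (-20*-9 - -11*-34)=-194, (-11*3 - 24*-9)=183, (24*18 - 39*3)=315, (39*30 - -22*18)=1566, (-22*-34 - -20*30)=1348; twice the area = |3218| = 3218; area = 1609; boundary points = 1 + 1 + 15 + 1 + 2 = 20; strictly interior points = area - boundary/2 + 1 = 1600; answer 1600
Part 3: B2 = 1600; c = -39; T(2) = -2*(-20) + 2*(-39) = -38; iterating: T(2)=-38, T(3)=36, T(4)=-148, T(5)=368, T(6)=-1032, T(7)=2800, T(8)=-7664, T(9)=20928, T(10)=-57184, T(11)=156224, T(12)=-426816, T(13)=1166080, T(14)=-3185792, T(15)=8703744, T(16)=-23779072; answer -23779072

-23779072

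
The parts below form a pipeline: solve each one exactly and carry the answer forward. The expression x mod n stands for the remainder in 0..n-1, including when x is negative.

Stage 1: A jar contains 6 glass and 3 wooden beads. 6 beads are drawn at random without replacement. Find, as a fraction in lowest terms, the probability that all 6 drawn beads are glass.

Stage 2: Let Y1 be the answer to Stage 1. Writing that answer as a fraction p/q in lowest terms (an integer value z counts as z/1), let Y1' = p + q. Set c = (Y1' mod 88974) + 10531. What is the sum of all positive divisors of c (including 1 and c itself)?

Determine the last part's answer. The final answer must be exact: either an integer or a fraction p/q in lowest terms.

Stage 1: total draws C(9,6) = 84; favorable C(6,6) = 1; P = 1/84; answer 1/84
Stage 2: Y1 = 1/84; threaded value p + q = 85; c = 10616; 10616 = 2^3 * 1327; sigma = (1 + 2 + 4 + 8) * (1 + 1327) = 15 * 1328 = 19920; answer 19920

19920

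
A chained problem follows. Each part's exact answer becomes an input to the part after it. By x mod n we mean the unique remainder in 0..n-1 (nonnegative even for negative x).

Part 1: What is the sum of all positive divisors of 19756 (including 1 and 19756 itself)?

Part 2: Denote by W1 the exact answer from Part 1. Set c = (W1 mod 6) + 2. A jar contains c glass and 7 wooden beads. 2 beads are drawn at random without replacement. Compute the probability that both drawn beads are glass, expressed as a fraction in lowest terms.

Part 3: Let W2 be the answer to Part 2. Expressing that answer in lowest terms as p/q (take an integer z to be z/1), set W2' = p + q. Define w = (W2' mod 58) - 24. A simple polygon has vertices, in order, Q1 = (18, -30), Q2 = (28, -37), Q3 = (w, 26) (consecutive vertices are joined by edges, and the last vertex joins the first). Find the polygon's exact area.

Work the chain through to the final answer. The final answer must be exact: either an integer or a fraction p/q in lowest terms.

Part 1: 19756 = 2^2 * 11 * 449; sigma = (1 + 2 + 4) * (1 + 11) * (1 + 449) = 7 * 12 * 450 = 37800; answer 37800
Part 2: W1 = 37800; c = 2; total draws C(9,2) = 36; favorable C(2,2) = 1; P = 1/36; answer 1/36
Part 3: W2 = 1/36; threaded value p + q = 37; w = 13; cross terms: (18*-37 - 28*-30)=174, (28*26 - 13*-37)=1209, (13*-30 - 18*26)=-858; twice the area = |525| = 525; area = 525/2; answer 525/2

525/2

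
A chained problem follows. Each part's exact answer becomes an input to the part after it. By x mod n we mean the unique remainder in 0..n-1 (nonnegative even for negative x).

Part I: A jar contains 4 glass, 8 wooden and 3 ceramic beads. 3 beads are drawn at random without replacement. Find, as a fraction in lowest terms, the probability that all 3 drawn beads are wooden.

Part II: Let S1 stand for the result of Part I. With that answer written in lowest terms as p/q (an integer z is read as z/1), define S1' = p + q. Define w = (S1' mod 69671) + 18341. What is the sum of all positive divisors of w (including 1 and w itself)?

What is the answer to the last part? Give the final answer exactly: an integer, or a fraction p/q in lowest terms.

46080

Part I: total draws C(15,3) = 455; favorable C(8,3) = 56; P = 8/65; answer 8/65
Part II: S1 = 8/65; threaded value p + q = 73; w = 18414; 18414 = 2 * 3^3 * 11 * 31; sigma = (1 + 2) * (1 + 3 + 9 + 27) * (1 + 11) * (1 + 31) = 3 * 40 * 12 * 32 = 46080; answer 46080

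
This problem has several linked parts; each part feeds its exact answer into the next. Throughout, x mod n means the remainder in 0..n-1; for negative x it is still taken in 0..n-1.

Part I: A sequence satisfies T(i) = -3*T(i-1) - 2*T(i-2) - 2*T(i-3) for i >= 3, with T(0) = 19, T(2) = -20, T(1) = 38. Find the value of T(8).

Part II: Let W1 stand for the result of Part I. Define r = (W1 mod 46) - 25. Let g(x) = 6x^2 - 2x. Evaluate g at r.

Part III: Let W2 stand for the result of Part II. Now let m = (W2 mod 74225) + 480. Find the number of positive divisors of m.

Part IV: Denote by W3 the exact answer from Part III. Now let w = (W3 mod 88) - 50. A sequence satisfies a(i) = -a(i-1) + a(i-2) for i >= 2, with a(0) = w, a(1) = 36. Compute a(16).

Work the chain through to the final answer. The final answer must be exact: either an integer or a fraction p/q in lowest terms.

-61152

Part I: T(3) = -3*(-20) - 2*(38) - 2*(19) = -54; iterating: T(3)=-54, T(4)=126, T(5)=-230, T(6)=546, T(7)=-1430, T(8)=3658; answer 3658
Part II: W1 = 3658; r = -1; 6*(-1)^2 - 2*(-1)^1 = (6) + (2) = 8; answer 8
Part III: W2 = 8; m = 488; 488 = 2^3 * 61; number of divisors = (3+1) * (1+1) = 8; answer 8
Part IV: W3 = 8; w = -42; a(2) = -1*(36) + 1*(-42) = -78; iterating: a(2)=-78, a(3)=114, a(4)=-192, a(5)=306, a(6)=-498, a(7)=804, a(8)=-1302, a(9)=2106, a(10)=-3408, a(11)=5514, a(12)=-8922, a(13)=14436, a(14)=-23358, a(15)=37794, a(16)=-61152; answer -61152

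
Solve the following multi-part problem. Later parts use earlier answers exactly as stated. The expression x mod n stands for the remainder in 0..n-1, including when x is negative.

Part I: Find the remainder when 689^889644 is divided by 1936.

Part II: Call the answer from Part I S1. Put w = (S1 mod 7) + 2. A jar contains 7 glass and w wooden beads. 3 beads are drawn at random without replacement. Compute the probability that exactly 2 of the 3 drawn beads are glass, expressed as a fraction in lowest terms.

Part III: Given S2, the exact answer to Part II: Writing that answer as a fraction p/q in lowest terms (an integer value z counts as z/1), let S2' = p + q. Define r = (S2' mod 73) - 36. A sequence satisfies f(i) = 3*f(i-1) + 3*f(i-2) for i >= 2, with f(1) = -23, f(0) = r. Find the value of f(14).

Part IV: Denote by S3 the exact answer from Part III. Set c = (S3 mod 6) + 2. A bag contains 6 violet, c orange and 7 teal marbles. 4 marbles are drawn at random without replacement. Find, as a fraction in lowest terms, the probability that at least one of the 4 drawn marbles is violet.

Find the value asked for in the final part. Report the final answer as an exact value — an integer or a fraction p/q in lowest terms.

59/65

Part I: squarings mod 1936: 689^1=689, 689^2=401, 689^4=113, 689^8=1153, 689^16=1313, 689^32=929, 689^64=1521, 689^128=1857, 689^256=433, 689^512=1633, 689^1024=817, 689^2048=1505, 689^4096=1841, 689^8192=1281, 689^16384=1169, 689^32768=1681, 689^65536=1137, 689^131072=1457, 689^262144=993, 689^524288=625; 689^889644 = 689^4 * 689^8 * 689^32 * 689^256 * 689^512 * 689^4096 * 689^32768 * 689^65536 * 689^262144 * 689^524288 = 465 (mod 1936); answer 465
Part II: S1 = 465; w = 5; total draws C(12,3) = 220; favorable C(7,2)*C(5,1) = 105; P = 21/44; answer 21/44
Part III: S2 = 21/44; threaded value p + q = 65; r = 29; f(2) = 3*(-23) + 3*(29) = 18; iterating: f(2)=18, f(3)=-15, f(4)=9, f(5)=-18, f(6)=-27, f(7)=-135, f(8)=-486, f(9)=-1863, f(10)=-7047, f(11)=-26730, f(12)=-101331, f(13)=-384183, f(14)=-1456542; answer -1456542
Part IV: S3 = -1456542; c = 2; total draws C(15,4) = 1365; complement C(9,4) = 126; favorable 1365 - 126 = 1239; P = 59/65; answer 59/65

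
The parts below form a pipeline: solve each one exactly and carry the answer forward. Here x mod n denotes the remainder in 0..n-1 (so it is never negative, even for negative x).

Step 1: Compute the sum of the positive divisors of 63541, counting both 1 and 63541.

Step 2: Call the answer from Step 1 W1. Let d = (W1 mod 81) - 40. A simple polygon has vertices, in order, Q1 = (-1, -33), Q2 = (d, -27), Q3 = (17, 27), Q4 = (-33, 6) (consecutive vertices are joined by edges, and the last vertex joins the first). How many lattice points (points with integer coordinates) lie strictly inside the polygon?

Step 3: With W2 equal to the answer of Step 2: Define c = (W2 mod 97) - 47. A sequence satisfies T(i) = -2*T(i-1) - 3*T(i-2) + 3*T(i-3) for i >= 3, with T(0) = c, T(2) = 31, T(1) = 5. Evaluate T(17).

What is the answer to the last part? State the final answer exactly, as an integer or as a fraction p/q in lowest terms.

Step 1: 63541 is prime, so its only divisors are 1 and 63541; sigma = 1 + 63541 = 63542; answer 63542
Step 2: W1 = 63542; d = -2; cross terms: (-1*-27 - -2*-33)=-39, (-2*27 - 17*-27)=405, (17*6 - -33*27)=993, (-33*-33 - -1*6)=1095; twice the area = |2454| = 2454; area = 1227; boundary points = 1 + 1 + 1 + 1 = 4; strictly interior points = area - boundary/2 + 1 = 1226; answer 1226
Step 3: W2 = 1226; c = 15; T(3) = -2*(31) - 3*(5) + 3*(15) = -32; iterating: T(3)=-32, T(4)=-14, T(5)=217, T(6)=-488, T(7)=283, T(8)=1549, T(9)=-5411, T(10)=7024, T(11)=6832, T(12)=-50969, T(13)=102514, T(14)=-31625, T(15)=-397199, T(16)=1196815, T(17)=-1296908; answer -1296908

-1296908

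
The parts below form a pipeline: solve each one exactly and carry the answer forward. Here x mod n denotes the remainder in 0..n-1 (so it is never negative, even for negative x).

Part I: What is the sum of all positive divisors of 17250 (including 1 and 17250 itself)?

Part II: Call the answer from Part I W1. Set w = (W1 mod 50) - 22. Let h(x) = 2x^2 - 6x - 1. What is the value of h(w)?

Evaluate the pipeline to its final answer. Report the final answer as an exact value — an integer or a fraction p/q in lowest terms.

Part I: 17250 = 2 * 3 * 5^3 * 23; sigma = (1 + 2) * (1 + 3) * (1 + 5 + 25 + 125) * (1 + 23) = 3 * 4 * 156 * 24 = 44928; answer 44928
Part II: W1 = 44928; w = 6; 2*(6)^2 - 6*(6)^1 - 1 = (72) + (-36) + (-1) = 35; answer 35

35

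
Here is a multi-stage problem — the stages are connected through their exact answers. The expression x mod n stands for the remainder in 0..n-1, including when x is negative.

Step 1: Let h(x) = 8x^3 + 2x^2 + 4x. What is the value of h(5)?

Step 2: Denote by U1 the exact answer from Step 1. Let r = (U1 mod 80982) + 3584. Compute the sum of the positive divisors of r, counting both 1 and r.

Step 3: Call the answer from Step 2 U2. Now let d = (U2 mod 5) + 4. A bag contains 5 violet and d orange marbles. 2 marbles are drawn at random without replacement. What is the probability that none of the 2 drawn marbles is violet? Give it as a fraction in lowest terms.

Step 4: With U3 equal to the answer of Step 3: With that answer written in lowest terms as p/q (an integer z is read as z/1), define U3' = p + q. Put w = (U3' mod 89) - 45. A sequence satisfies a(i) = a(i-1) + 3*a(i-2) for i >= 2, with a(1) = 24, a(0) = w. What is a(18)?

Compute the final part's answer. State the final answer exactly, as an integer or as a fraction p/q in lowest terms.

Step 1: 8*(5)^3 + 2*(5)^2 + 4*(5)^1 = (1000) + (50) + (20) = 1070; answer 1070
Step 2: U1 = 1070; r = 4654; 4654 = 2 * 13 * 179; sigma = (1 + 2) * (1 + 13) * (1 + 179) = 3 * 14 * 180 = 7560; answer 7560
Step 3: U2 = 7560; d = 4; total draws C(9,2) = 36; favorable C(4,2) = 6; P = 1/6; answer 1/6
Step 4: U3 = 1/6; threaded value p + q = 7; w = -38; a(2) = 1*(24) + 3*(-38) = -90; iterating: a(2)=-90, a(3)=-18, a(4)=-288, a(5)=-342, a(6)=-1206, a(7)=-2232, a(8)=-5850, a(9)=-12546, a(10)=-30096, a(11)=-67734, a(12)=-158022, a(13)=-361224, a(14)=-835290, a(15)=-1918962, a(16)=-4424832, a(17)=-10181718, a(18)=-23456214; answer -23456214

-23456214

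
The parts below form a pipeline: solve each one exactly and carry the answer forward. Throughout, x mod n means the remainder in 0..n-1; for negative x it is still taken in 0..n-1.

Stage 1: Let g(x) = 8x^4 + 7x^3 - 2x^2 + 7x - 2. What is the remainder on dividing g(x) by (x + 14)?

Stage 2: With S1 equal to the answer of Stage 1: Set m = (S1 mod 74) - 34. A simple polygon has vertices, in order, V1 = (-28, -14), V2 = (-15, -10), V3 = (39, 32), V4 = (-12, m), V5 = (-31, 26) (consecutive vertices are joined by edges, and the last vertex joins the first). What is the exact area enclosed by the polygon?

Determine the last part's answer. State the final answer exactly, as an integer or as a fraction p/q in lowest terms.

1657

Stage 1: remainder = value at the root: 8*(-14)^4 + 7*(-14)^3 - 2*(-14)^2 + 7*(-14)^1 - 2 = (307328) + (-19208) + (-392) + (-98) + (-2) = 287628; answer 287628
Stage 2: S1 = 287628; m = 30; cross terms: (-28*-10 - -15*-14)=70, (-15*32 - 39*-10)=-90, (39*30 - -12*32)=1554, (-12*26 - -31*30)=618, (-31*-14 - -28*26)=1162; twice the area = |3314| = 3314; area = 1657; answer 1657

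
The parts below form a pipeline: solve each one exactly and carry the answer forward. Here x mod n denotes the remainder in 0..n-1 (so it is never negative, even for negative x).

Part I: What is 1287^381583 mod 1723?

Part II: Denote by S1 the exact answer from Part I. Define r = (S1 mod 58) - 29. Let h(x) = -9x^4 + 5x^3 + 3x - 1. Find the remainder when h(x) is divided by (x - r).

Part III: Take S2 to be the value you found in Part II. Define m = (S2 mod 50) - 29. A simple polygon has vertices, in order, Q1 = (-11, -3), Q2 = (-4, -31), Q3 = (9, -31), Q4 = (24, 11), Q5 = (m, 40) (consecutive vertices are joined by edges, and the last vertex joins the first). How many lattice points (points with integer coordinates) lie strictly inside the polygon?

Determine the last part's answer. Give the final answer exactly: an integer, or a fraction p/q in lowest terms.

1455

Part I: squarings mod 1723: 1287^1=1287, 1287^2=566, 1287^4=1601, 1287^8=1100, 1287^16=454, 1287^32=1079, 1287^64=1216, 1287^128=322, 1287^256=304, 1287^512=1097, 1287^1024=755, 1287^2048=1435, 1287^4096=240, 1287^8192=741, 1287^16384=1167, 1287^32768=719, 1287^65536=61, 1287^131072=275, 1287^262144=1536; 1287^381583 = 1287^1 * 1287^2 * 1287^4 * 1287^8 * 1287^128 * 1287^512 * 1287^4096 * 1287^16384 * 1287^32768 * 1287^65536 * 1287^262144 = 608 (mod 1723); answer 608
Part II: S1 = 608; r = -1; remainder = value at the root: -9*(-1)^4 + 5*(-1)^3 + 3*(-1)^1 - 1 = (-9) + (-5) + (-3) + (-1) = -18; answer -18
Part III: S2 = -18; m = 3; cross terms: (-11*-31 - -4*-3)=329, (-4*-31 - 9*-31)=403, (9*11 - 24*-31)=843, (24*40 - 3*11)=927, (3*-3 - -11*40)=431; twice the area = |2933| = 2933; area = 2933/2; boundary points = 7 + 13 + 3 + 1 + 1 = 25; strictly interior points = area - boundary/2 + 1 = 1455; answer 1455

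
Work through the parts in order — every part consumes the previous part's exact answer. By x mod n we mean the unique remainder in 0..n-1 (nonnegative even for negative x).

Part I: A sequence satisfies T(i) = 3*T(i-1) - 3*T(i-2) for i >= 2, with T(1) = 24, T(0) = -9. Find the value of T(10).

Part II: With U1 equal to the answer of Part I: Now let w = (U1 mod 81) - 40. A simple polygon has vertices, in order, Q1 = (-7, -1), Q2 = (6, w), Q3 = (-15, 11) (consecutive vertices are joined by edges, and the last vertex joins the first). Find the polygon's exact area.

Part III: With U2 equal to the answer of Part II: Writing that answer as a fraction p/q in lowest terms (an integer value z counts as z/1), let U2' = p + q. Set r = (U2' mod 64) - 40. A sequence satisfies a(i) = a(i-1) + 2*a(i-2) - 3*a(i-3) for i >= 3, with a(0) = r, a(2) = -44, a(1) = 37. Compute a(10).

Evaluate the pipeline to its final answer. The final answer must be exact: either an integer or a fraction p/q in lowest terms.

Part I: T(2) = 3*(24) - 3*(-9) = 99; iterating: T(2)=99, T(3)=225, T(4)=378, T(5)=459, T(6)=243, T(7)=-648, T(8)=-2673, T(9)=-6075, T(10)=-10206; answer -10206
Part II: U1 = -10206; w = -40; cross terms: (-7*-40 - 6*-1)=286, (6*11 - -15*-40)=-534, (-15*-1 - -7*11)=92; twice the area = |-156| = 156; area = 78; answer 78
Part III: U2 = 78; threaded value p + q = 79; r = -25; a(3) = 1*(-44) + 2*(37) - 3*(-25) = 105; iterating: a(3)=105, a(4)=-94, a(5)=248, a(6)=-255, a(7)=523, a(8)=-731, a(9)=1080, a(10)=-1951; answer -1951

-1951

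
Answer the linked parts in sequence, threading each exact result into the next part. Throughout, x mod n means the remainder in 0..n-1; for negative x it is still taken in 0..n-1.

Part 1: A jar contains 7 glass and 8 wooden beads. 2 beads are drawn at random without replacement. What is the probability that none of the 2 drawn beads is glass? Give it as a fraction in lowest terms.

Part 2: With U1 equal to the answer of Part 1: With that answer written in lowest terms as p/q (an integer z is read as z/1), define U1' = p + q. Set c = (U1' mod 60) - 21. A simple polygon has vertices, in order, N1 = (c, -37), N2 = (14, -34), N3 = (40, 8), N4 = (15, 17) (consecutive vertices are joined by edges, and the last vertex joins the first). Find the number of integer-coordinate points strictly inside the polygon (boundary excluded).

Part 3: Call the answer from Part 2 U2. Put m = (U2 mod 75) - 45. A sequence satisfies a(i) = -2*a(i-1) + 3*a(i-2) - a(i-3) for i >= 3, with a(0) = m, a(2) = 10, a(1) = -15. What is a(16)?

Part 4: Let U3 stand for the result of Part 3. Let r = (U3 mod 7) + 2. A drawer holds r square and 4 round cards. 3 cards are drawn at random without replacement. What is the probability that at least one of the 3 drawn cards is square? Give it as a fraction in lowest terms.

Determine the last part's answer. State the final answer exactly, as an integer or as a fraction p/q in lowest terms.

161/165

Part 1: total draws C(15,2) = 105; favorable C(8,2) = 28; P = 4/15; answer 4/15
Part 2: U1 = 4/15; threaded value p + q = 19; c = -2; cross terms: (-2*-34 - 14*-37)=586, (14*8 - 40*-34)=1472, (40*17 - 15*8)=560, (15*-37 - -2*17)=-521; twice the area = |2097| = 2097; area = 2097/2; boundary points = 1 + 2 + 1 + 1 = 5; strictly interior points = area - boundary/2 + 1 = 1047; answer 1047
Part 3: U2 = 1047; m = 27; a(3) = -2*(10) + 3*(-15) - 1*(27) = -92; iterating: a(3)=-92, a(4)=229, a(5)=-744, a(6)=2267, a(7)=-6995, a(8)=21535, a(9)=-66322, a(10)=204244, a(11)=-628989, a(12)=1937032, a(13)=-5965275, a(14)=18370635, a(15)=-56574127, a(16)=174225434; answer 174225434
Part 4: U3 = 174225434; r = 7; total draws C(11,3) = 165; complement C(4,3) = 4; favorable 165 - 4 = 161; P = 161/165; answer 161/165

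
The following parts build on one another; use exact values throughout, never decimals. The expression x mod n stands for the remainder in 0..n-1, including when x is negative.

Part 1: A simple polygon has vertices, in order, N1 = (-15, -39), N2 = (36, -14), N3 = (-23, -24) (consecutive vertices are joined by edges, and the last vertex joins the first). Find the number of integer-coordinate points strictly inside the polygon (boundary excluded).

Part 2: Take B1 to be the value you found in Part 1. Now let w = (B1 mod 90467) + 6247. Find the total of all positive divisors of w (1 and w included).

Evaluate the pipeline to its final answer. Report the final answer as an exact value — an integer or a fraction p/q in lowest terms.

8976

Part 1: cross terms: (-15*-14 - 36*-39)=1614, (36*-24 - -23*-14)=-1186, (-23*-39 - -15*-24)=537; twice the area = |965| = 965; area = 965/2; boundary points = 1 + 1 + 1 = 3; strictly interior points = area - boundary/2 + 1 = 482; answer 482
Part 2: B1 = 482; w = 6729; 6729 = 3 * 2243; sigma = (1 + 3) * (1 + 2243) = 4 * 2244 = 8976; answer 8976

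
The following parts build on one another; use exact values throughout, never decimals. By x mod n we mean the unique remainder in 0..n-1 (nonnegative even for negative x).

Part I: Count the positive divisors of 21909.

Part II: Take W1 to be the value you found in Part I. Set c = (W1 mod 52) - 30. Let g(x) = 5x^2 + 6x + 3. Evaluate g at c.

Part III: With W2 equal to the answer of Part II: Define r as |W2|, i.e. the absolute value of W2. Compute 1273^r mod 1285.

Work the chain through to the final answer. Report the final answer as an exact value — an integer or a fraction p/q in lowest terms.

Part I: 21909 = 3 * 67 * 109; number of divisors = (1+1) * (1+1) * (1+1) = 8; answer 8
Part II: W1 = 8; c = -22; 5*(-22)^2 + 6*(-22)^1 + 3 = (2420) + (-132) + (3) = 2291; answer 2291
Part III: W2 = 2291; r = 2291; squarings mod 1285: 1273^1=1273, 1273^2=144, 1273^4=176, 1273^8=136, 1273^16=506, 1273^32=321, 1273^64=241, 1273^128=256, 1273^256=1, 1273^512=1, 1273^1024=1, 1273^2048=1; 1273^2291 = 1273^1 * 1273^2 * 1273^16 * 1273^32 * 1273^64 * 1273^128 * 1273^2048 = 987 (mod 1285); answer 987

987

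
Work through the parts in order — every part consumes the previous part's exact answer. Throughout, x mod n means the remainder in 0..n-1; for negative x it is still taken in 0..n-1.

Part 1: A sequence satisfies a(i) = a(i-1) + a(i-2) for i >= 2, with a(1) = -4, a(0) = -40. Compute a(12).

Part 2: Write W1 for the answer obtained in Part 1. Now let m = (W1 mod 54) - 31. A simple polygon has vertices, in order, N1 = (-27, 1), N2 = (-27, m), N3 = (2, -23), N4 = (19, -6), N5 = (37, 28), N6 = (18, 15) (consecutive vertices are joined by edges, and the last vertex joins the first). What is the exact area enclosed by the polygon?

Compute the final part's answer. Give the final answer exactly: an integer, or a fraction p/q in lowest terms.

Part 1: a(2) = 1*(-4) + 1*(-40) = -44; iterating: a(2)=-44, a(3)=-48, a(4)=-92, a(5)=-140, a(6)=-232, a(7)=-372, a(8)=-604, a(9)=-976, a(10)=-1580, a(11)=-2556, a(12)=-4136; answer -4136
Part 2: W1 = -4136; m = -9; cross terms: (-27*-9 - -27*1)=270, (-27*-23 - 2*-9)=639, (2*-6 - 19*-23)=425, (19*28 - 37*-6)=754, (37*15 - 18*28)=51, (18*1 - -27*15)=423; twice the area = |2562| = 2562; area = 1281; answer 1281

1281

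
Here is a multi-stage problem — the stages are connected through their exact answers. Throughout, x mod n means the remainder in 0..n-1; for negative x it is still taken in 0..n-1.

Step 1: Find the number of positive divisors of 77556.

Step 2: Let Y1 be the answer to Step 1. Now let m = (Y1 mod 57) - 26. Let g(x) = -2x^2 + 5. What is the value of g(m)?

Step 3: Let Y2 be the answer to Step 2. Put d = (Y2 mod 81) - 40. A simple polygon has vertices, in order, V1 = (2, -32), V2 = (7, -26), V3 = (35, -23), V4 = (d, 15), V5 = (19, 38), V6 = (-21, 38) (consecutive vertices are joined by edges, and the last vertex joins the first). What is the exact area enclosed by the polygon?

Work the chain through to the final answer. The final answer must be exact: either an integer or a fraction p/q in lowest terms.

5595/2

Step 1: 77556 = 2^2 * 3 * 23 * 281; number of divisors = (2+1) * (1+1) * (1+1) * (1+1) = 24; answer 24
Step 2: Y1 = 24; m = -2; -2*(-2)^2 + 5 = (-8) + (5) = -3; answer -3
Step 3: Y2 = -3; d = 38; cross terms: (2*-26 - 7*-32)=172, (7*-23 - 35*-26)=749, (35*15 - 38*-23)=1399, (38*38 - 19*15)=1159, (19*38 - -21*38)=1520, (-21*-32 - 2*38)=596; twice the area = |5595| = 5595; area = 5595/2; answer 5595/2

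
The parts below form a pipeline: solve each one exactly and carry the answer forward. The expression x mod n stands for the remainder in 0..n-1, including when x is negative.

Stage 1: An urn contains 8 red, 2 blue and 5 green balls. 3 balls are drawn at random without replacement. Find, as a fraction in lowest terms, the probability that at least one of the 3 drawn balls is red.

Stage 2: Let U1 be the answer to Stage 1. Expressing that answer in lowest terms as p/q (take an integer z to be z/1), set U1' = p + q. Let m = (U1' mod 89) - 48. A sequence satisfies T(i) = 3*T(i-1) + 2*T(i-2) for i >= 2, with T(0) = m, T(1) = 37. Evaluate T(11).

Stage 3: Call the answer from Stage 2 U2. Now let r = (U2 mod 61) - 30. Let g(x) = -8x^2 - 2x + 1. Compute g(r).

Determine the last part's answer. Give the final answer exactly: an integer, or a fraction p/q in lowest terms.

Stage 1: total draws C(15,3) = 455; complement C(7,3) = 35; favorable 455 - 35 = 420; P = 12/13; answer 12/13
Stage 2: U1 = 12/13; threaded value p + q = 25; m = -23; T(2) = 3*(37) + 2*(-23) = 65; iterating: T(2)=65, T(3)=269, T(4)=937, T(5)=3349, T(6)=11921, T(7)=42461, T(8)=151225, T(9)=538597, T(10)=1918241, T(11)=6831917; answer 6831917
Stage 3: U2 = 6831917; r = 9; -8*(9)^2 - 2*(9)^1 + 1 = (-648) + (-18) + (1) = -665; answer -665

-665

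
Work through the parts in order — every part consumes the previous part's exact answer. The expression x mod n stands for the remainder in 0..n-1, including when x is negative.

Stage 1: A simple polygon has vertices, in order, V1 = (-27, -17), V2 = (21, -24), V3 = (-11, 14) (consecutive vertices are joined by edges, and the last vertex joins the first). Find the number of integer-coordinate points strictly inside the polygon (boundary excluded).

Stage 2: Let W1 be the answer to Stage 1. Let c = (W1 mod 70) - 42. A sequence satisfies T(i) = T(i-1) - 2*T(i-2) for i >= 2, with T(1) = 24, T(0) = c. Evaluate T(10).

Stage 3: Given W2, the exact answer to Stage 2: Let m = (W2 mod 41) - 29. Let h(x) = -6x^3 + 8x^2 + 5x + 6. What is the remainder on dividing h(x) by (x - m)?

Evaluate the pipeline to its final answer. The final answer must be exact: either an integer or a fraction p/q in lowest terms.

-69

Stage 1: cross terms: (-27*-24 - 21*-17)=1005, (21*14 - -11*-24)=30, (-11*-17 - -27*14)=565; twice the area = |1600| = 1600; area = 800; boundary points = 1 + 2 + 1 = 4; strictly interior points = area - boundary/2 + 1 = 799; answer 799
Stage 2: W1 = 799; c = -13; T(2) = 1*(24) - 2*(-13) = 50; iterating: T(2)=50, T(3)=2, T(4)=-98, T(5)=-102, T(6)=94, T(7)=298, T(8)=110, T(9)=-486, T(10)=-706; answer -706
Stage 3: W2 = -706; m = 3; remainder = value at the root: -6*(3)^3 + 8*(3)^2 + 5*(3)^1 + 6 = (-162) + (72) + (15) + (6) = -69; answer -69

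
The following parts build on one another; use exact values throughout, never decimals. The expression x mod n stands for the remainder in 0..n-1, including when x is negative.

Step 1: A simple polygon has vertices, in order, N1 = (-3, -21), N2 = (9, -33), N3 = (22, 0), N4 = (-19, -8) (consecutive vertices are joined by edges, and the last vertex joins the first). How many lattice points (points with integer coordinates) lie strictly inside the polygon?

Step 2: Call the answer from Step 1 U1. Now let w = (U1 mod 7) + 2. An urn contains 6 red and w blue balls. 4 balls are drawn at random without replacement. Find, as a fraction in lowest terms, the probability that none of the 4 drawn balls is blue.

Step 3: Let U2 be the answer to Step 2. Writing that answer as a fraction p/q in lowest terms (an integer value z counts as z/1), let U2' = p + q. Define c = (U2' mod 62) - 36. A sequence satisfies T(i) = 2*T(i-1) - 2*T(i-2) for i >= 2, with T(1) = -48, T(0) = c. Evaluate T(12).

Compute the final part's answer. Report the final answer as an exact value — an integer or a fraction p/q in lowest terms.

Step 1: cross terms: (-3*-33 - 9*-21)=288, (9*0 - 22*-33)=726, (22*-8 - -19*0)=-176, (-19*-21 - -3*-8)=375; twice the area = |1213| = 1213; area = 1213/2; boundary points = 12 + 1 + 1 + 1 = 15; strictly interior points = area - boundary/2 + 1 = 600; answer 600
Step 2: U1 = 600; w = 7; total draws C(13,4) = 715; favorable C(6,4) = 15; P = 3/143; answer 3/143
Step 3: U2 = 3/143; threaded value p + q = 146; c = -14; T(2) = 2*(-48) - 2*(-14) = -68; iterating: T(2)=-68, T(3)=-40, T(4)=56, T(5)=192, T(6)=272, T(7)=160, T(8)=-224, T(9)=-768, T(10)=-1088, T(11)=-640, T(12)=896; answer 896

896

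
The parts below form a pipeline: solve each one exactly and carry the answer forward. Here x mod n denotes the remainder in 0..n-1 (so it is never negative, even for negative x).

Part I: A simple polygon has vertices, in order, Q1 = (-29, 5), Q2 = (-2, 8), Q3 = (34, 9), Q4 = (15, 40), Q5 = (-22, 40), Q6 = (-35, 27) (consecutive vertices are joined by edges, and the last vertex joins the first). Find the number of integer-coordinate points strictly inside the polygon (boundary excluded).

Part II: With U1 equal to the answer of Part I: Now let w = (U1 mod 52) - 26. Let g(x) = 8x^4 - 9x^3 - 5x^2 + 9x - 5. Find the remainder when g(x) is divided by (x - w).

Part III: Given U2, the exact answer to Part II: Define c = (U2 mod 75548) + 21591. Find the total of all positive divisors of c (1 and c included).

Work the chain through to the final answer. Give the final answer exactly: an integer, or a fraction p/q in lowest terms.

Part I: cross terms: (-29*8 - -2*5)=-222, (-2*9 - 34*8)=-290, (34*40 - 15*9)=1225, (15*40 - -22*40)=1480, (-22*27 - -35*40)=806, (-35*5 - -29*27)=608; twice the area = |3607| = 3607; area = 3607/2; boundary points = 3 + 1 + 1 + 37 + 13 + 2 = 57; strictly interior points = area - boundary/2 + 1 = 1776; answer 1776
Part II: U1 = 1776; w = -18; remainder = value at the root: 8*(-18)^4 - 9*(-18)^3 - 5*(-18)^2 + 9*(-18)^1 - 5 = (839808) + (52488) + (-1620) + (-162) + (-5) = 890509; answer 890509
Part III: U2 = 890509; c = 81072; 81072 = 2^4 * 3^2 * 563; sigma = (1 + 2 + 4 + 8 + 16) * (1 + 3 + 9) * (1 + 563) = 31 * 13 * 564 = 227292; answer 227292

227292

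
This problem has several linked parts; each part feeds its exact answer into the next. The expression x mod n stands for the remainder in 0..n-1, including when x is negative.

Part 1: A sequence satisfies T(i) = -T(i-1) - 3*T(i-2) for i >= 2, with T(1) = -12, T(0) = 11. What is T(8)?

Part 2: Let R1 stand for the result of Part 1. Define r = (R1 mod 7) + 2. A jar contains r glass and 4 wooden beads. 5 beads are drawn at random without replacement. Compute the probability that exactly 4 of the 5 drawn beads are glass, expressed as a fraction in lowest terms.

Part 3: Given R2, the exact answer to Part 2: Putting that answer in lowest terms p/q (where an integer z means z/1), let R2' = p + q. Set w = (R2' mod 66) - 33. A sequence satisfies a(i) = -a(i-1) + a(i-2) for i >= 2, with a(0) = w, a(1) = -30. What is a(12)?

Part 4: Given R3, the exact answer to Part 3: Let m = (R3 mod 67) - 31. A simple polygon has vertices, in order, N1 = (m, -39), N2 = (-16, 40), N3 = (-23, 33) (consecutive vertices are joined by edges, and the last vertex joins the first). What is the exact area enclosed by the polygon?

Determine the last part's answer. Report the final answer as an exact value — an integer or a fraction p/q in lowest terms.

Part 1: T(2) = -1*(-12) - 3*(11) = -21; iterating: T(2)=-21, T(3)=57, T(4)=6, T(5)=-177, T(6)=159, T(7)=372, T(8)=-849; answer -849
Part 2: R1 = -849; r = 7; total draws C(11,5) = 462; favorable C(7,4)*C(4,1) = 140; P = 10/33; answer 10/33
Part 3: R2 = 10/33; threaded value p + q = 43; w = 10; a(2) = -1*(-30) + 1*(10) = 40; iterating: a(2)=40, a(3)=-70, a(4)=110, a(5)=-180, a(6)=290, a(7)=-470, a(8)=760, a(9)=-1230, a(10)=1990, a(11)=-3220, a(12)=5210; answer 5210
Part 4: R3 = 5210; m = 20; cross terms: (20*40 - -16*-39)=176, (-16*33 - -23*40)=392, (-23*-39 - 20*33)=237; twice the area = |805| = 805; area = 805/2; answer 805/2

805/2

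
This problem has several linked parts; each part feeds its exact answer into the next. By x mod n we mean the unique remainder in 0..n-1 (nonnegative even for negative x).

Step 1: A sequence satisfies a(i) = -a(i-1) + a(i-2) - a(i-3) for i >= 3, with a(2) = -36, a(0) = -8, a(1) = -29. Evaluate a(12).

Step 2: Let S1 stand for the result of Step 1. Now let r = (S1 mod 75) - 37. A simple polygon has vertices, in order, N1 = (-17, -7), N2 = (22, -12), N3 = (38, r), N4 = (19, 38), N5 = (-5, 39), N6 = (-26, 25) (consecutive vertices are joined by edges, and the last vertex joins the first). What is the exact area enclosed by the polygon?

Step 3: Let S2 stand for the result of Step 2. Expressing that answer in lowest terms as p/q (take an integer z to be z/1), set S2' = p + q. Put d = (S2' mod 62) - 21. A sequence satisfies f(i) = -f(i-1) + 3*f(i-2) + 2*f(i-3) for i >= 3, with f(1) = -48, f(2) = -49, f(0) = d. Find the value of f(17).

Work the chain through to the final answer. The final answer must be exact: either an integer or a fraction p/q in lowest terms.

537837

Step 1: a(3) = -1*(-36) + 1*(-29) - 1*(-8) = 15; iterating: a(3)=15, a(4)=-22, a(5)=73, a(6)=-110, a(7)=205, a(8)=-388, a(9)=703, a(10)=-1296, a(11)=2387, a(12)=-4386; answer -4386
Step 2: S1 = -4386; r = 2; cross terms: (-17*-12 - 22*-7)=358, (22*2 - 38*-12)=500, (38*38 - 19*2)=1406, (19*39 - -5*38)=931, (-5*25 - -26*39)=889, (-26*-7 - -17*25)=607; twice the area = |4691| = 4691; area = 4691/2; answer 4691/2
Step 3: S2 = 4691/2; threaded value p + q = 4693; d = 22; f(3) = -1*(-49) + 3*(-48) + 2*(22) = -51; iterating: f(3)=-51, f(4)=-192, f(5)=-59, f(6)=-619, f(7)=58, f(8)=-2033, f(9)=969, f(10)=-6952, f(11)=5793, f(12)=-24711, f(13)=28186, f(14)=-90733, f(15)=125869, f(16)=-341696, f(17)=537837; answer 537837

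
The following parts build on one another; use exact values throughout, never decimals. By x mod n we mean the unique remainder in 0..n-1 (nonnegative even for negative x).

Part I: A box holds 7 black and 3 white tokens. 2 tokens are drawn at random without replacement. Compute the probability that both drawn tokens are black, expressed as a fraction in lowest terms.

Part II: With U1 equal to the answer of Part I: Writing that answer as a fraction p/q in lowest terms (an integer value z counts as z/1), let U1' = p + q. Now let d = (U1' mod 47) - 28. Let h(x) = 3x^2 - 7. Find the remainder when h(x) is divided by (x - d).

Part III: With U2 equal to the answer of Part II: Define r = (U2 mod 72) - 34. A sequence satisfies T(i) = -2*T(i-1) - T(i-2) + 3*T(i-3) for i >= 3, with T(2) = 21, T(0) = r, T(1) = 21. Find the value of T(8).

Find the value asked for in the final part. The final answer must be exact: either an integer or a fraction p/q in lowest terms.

-2229

Part I: total draws C(10,2) = 45; favorable C(7,2) = 21; P = 7/15; answer 7/15
Part II: U1 = 7/15; threaded value p + q = 22; d = -6; remainder = value at the root: 3*(-6)^2 - 7 = (108) + (-7) = 101; answer 101
Part III: U2 = 101; r = -5; T(3) = -2*(21) - 1*(21) + 3*(-5) = -78; iterating: T(3)=-78, T(4)=198, T(5)=-255, T(6)=78, T(7)=693, T(8)=-2229; answer -2229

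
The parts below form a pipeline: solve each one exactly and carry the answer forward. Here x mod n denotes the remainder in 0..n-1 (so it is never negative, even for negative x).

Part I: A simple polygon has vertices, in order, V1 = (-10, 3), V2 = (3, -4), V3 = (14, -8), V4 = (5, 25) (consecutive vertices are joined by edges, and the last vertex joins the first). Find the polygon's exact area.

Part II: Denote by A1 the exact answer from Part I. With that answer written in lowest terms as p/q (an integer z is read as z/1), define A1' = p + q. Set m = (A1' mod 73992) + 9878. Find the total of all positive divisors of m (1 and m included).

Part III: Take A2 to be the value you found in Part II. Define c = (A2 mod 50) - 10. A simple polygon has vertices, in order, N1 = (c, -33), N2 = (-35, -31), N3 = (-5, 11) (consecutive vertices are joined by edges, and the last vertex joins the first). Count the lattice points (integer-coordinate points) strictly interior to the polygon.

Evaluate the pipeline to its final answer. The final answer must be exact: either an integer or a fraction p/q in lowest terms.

762

Part I: cross terms: (-10*-4 - 3*3)=31, (3*-8 - 14*-4)=32, (14*25 - 5*-8)=390, (5*3 - -10*25)=265; twice the area = |718| = 718; area = 359; answer 359
Part II: A1 = 359; threaded value p + q = 360; m = 10238; 10238 = 2 * 5119; sigma = (1 + 2) * (1 + 5119) = 3 * 5120 = 15360; answer 15360
Part III: A2 = 15360; c = 0; cross terms: (0*-31 - -35*-33)=-1155, (-35*11 - -5*-31)=-540, (-5*-33 - 0*11)=165; twice the area = |-1530| = 1530; area = 765; boundary points = 1 + 6 + 1 = 8; strictly interior points = area - boundary/2 + 1 = 762; answer 762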